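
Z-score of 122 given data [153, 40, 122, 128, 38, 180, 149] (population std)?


μ = 115.7143, σ = 51.5384
z = (122 - 115.7143)/51.5384 = 0.122

0.122


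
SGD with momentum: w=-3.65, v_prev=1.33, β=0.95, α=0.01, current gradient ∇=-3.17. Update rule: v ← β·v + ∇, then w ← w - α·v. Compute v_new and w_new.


v_new = 0.95·1.33 - 3.17 = 1.2635 - 3.17 = -1.9065
w_new = -3.65 - 0.01·-1.9065 = -3.65 + 0.019065 = -3.630935

v_new=-1.9065, w_new=-3.630935


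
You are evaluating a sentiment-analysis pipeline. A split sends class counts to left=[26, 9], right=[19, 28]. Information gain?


Parent = [45, 37], H_parent = 0.9931
H_left = 0.8224 (n=35), H_right = 0.9734 (n=47)
H_children = (35/82)·0.8224 + (47/82)·0.9734 = 0.9089
IG = 0.9931 - 0.9089 = 0.0842

0.0842


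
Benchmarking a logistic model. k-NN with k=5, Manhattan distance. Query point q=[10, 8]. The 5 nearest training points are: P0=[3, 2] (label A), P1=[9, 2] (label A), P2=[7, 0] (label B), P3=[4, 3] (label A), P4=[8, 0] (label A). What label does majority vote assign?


d(q,P0) = 13  (label A)
d(q,P1) = 7  (label A)
d(q,P2) = 11  (label B)
d(q,P3) = 11  (label A)
d(q,P4) = 10  (label A)
Votes: A=4, B=1
Majority → A

A


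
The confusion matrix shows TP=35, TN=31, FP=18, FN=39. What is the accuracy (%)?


Accuracy = (TP+TN)/(TP+TN+FP+FN)
= (35+31)/(123)
= 66/123 = 53.66%

53.66%


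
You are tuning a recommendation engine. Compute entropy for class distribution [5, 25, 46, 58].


Probabilities: [5/134, 25/134, 46/134, 58/134] ≈ [0.0373, 0.1866, 0.3433, 0.4328]
H = -((5/134)·log₂(5/134) + (25/134)·log₂(25/134) + (46/134)·log₂(46/134) + (58/134)·log₂(58/134))
  = 1.6814 bits

1.6814 bits


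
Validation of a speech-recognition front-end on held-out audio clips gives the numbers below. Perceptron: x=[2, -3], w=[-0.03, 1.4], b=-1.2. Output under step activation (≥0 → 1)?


z = (2)·(-0.03) + (-3)·(1.4) - 1.2
  = -5.46
step(z) = 0 (z<0)

0


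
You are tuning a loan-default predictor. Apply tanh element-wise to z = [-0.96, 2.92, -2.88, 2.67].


tanh(-0.96) = -0.7443
tanh(2.92) = 0.9942
tanh(-2.88) = -0.9937
tanh(2.67) = 0.9905
result = [-0.7443, 0.9942, -0.9937, 0.9905]

[-0.7443, 0.9942, -0.9937, 0.9905]


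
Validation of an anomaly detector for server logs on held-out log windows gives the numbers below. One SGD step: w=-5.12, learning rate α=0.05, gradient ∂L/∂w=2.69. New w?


w_new = w - α·∇
= -5.12 - 0.05·2.69
= -5.12 - 0.1345
= -5.2545

-5.2545


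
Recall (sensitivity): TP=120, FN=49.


Recall = TP/(TP+FN)
= 120/(120+49)
= 120/169 = 71.01%

71.01%


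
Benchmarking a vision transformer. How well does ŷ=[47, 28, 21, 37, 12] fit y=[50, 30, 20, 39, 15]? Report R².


ȳ = 30.8
SS_res = Σ(y-ŷ)² = 27
SS_tot = Σ(y-ȳ)² = 802.8
R² = 1 - SS_res/SS_tot = 1 - 0.0336 = 0.9664

0.9664


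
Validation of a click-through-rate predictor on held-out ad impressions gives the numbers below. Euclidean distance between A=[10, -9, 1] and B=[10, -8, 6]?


d = √((10-10)² + (-9+ 8)² + (1-6)²)
  = √(0 + 1 + 25)
  = √26 = 5.099

5.099


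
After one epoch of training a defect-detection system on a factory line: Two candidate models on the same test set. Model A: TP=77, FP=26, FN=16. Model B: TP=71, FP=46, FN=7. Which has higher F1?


Model A: P=77/103=0.7476, R=77/93=0.828, F1=2PR/(P+R)=2TP/(2TP+FP+FN)=154/196=0.7857
Model B: P=71/117=0.6068, R=71/78=0.9103, F1=2PR/(P+R)=2TP/(2TP+FP+FN)=142/195=0.7282
0.7857 > 0.7282 → Model A

Model A


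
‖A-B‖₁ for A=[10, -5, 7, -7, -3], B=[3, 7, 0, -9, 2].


d = |10-3| + |-5-7| + |7-0| + |-7+ 9| + |-3-2|
  = 7 + 12 + 7 + 2 + 5
  = 33

33


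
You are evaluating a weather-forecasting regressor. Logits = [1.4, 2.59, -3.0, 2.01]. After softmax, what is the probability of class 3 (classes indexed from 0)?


Exponentials: e^1.4=4.0552, e^2.59=13.3298, e^-3.0=0.0498, e^2.01=7.4633
Sum = 24.8981
Softmax = [0.1629, 0.5354, 0.002, 0.2998]
p[3] = 7.4633/24.8981 = 0.2998

0.2998


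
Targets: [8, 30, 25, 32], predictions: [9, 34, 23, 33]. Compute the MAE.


Absolute errors: |8-9|=1, |30-34|=4, |25-23|=2, |32-33|=1
Sum = 8
MAE = 8/4 = 2

2


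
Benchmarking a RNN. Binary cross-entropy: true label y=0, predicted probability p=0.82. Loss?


BCE = -[y·ln(p) + (1-y)·ln(1-p)]
= -0 - 1·ln(1-0.82)
= -ln(0.18) = 1.7148

1.7148


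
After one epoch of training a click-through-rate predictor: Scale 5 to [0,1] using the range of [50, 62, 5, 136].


min=5, max=136
(5-5)/(136-5) = 0/131 = 0.0

0.0


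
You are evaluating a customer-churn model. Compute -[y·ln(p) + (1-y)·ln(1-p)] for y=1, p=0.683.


BCE = -[y·ln(p) + (1-y)·ln(1-p)]
= -1·ln(0.683) - 0
= -ln(0.683) = 0.3813

0.3813


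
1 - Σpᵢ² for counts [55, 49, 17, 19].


Probabilities: [55/140, 49/140, 17/140, 19/140] ≈ [0.3929, 0.35, 0.1214, 0.1357]
Σpᵢ² = (3025 + 2401 + 289 + 361)/140² = 6076/19600
Gini = 1 - Σpᵢ² = 1 - 6076/19600 = 0.69

0.69


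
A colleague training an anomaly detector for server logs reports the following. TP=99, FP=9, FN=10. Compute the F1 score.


Precision = 99/108 = 0.9167
Recall = 99/109 = 0.9083
F1 = 2·P·R/(P+R) = 2·TP/(2·TP+FP+FN) = 198/(198+9+10) = 198/217 = 0.9124

0.9124


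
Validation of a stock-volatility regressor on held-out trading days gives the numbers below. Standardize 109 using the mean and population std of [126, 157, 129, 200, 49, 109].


μ = 128.3333, σ = 45.8827
z = (109 - 128.3333)/45.8827 = -0.4214

-0.4214


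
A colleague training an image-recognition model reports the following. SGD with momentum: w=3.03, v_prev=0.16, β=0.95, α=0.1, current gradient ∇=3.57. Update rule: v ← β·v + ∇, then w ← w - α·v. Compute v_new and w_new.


v_new = 0.95·0.16 + 3.57 = 0.152 + 3.57 = 3.722
w_new = 3.03 - 0.1·3.722 = 3.03 - 0.3722 = 2.6578

v_new=3.722, w_new=2.6578


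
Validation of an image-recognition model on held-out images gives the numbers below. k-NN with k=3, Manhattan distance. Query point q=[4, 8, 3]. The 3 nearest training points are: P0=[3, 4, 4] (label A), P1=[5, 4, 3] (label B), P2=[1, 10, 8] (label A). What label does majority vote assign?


d(q,P0) = 6  (label A)
d(q,P1) = 5  (label B)
d(q,P2) = 10  (label A)
Votes: A=2, B=1
Majority → A

A


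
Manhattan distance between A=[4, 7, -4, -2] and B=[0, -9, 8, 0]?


d = |4-0| + |7+ 9| + |-4-8| + |-2-0|
  = 4 + 16 + 12 + 2
  = 34

34


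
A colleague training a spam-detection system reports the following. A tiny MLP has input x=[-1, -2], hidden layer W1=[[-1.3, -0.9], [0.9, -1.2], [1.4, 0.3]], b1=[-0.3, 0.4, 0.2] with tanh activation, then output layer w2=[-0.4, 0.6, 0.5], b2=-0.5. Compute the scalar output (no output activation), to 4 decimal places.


z1[0] = (-1.3)·(-1) + (-0.9)·(-2) - 0.3 = 2.8
z1[1] = (0.9)·(-1) + (-1.2)·(-2) + 0.4 = 1.9
z1[2] = (1.4)·(-1) + (0.3)·(-2) + 0.2 = -1.8
h = tanh(z1) = [0.9926, 0.9562, -0.9468]
output = (-0.4)·(0.9926) + (0.6)·(0.9562) + (0.5)·(-0.9468) - 0.5 = -0.7967

-0.7967


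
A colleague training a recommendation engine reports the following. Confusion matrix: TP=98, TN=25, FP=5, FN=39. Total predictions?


Total = TP + TN + FP + FN
= 98 + 25 + 5 + 39
= 167
(Predicted positive: 103, predicted negative: 64)

167


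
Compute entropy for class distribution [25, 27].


Probabilities: [25/52, 27/52] ≈ [0.4808, 0.5192]
H = -((25/52)·log₂(25/52) + (27/52)·log₂(27/52))
  = 0.9989 bits

0.9989 bits


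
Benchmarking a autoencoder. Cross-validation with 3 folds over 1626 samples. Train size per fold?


Fold size = 1626/3 = 542
Training per fold = 1626 - 542 = 1084

1084


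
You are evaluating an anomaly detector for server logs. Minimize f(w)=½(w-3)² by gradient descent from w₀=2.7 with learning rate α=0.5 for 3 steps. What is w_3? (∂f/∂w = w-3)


step 1: grad = 2.7-3 = -0.3; w = 2.7 - 0.5·(-0.3) = 2.85
step 2: grad = 2.85-3 = -0.15; w = 2.85 - 0.5·(-0.15) = 2.925
step 3: grad = 2.925-3 = -0.075; w = 2.925 - 0.5·(-0.075) = 2.9625

2.9625


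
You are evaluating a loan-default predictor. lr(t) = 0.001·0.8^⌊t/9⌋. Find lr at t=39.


n_drops = ⌊39/9⌋ = 4
lr = 0.001·0.8^4 = 0.001·0.4096 = 0.0004096

0.0004096


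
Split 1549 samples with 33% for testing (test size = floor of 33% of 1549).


Test = ⌊1549·33/100⌋ = 511
Train = 1549 - 511 = 1038

Train: 1038, Test: 511


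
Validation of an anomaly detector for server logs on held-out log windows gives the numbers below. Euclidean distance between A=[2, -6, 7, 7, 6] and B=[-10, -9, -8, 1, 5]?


d = √((2+ 10)² + (-6+ 9)² + (7+ 8)² + (7-1)² + (6-5)²)
  = √(144 + 9 + 225 + 36 + 1)
  = √415 = 20.3715

20.3715


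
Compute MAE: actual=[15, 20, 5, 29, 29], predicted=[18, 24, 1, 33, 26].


Absolute errors: |15-18|=3, |20-24|=4, |5-1|=4, |29-33|=4, |29-26|=3
Sum = 18
MAE = 18/5 = 18/5

18/5


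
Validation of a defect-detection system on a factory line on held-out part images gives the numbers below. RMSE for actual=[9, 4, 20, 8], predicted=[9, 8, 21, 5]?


MSE = 26/4 = 6.5
RMSE = √(26/4) = 2.5495

2.5495


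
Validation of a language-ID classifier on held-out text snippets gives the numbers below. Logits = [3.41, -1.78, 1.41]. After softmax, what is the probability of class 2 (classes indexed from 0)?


Exponentials: e^3.41=30.2652, e^-1.78=0.1686, e^1.41=4.096
Sum = 34.5298
Softmax = [0.8765, 0.0049, 0.1186]
p[2] = 4.096/34.5298 = 0.1186

0.1186


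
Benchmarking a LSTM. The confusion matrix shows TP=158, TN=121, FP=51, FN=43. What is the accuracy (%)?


Accuracy = (TP+TN)/(TP+TN+FP+FN)
= (158+121)/(373)
= 279/373 = 74.8%

74.8%


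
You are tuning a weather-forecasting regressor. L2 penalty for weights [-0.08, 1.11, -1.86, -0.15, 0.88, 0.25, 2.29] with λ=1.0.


‖w‖₂² = (-0.08)² + (1.11)² + (-1.86)² + (-0.15)² + (0.88)² + (0.25)² + (2.29)²
     = 0.0064 + 1.2321 + 3.4596 + 0.0225 + 0.7744 + 0.0625 + 5.2441
     = 10.8016
λ·‖w‖₂² = 1.0·10.8016 = 10.8016

10.8016


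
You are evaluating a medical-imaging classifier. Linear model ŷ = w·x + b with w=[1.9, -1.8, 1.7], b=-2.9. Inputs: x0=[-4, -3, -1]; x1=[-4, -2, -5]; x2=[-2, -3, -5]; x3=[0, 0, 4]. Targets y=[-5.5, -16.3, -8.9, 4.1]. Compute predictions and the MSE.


ŷ0 = (1.9)·(-4) + (-1.8)·(-3) + (1.7)·(-1) - 2.9 = -6.8
ŷ1 = (1.9)·(-4) + (-1.8)·(-2) + (1.7)·(-5) - 2.9 = -15.4
ŷ2 = (1.9)·(-2) + (-1.8)·(-3) + (1.7)·(-5) - 2.9 = -9.8
ŷ3 = (1.9)·(0) + (-1.8)·(0) + (1.7)·(4) - 2.9 = 3.9
errors² = [1.69, 0.81, 0.81, 0.04]
MSE = 3.3500/4 = 0.8375

0.8375


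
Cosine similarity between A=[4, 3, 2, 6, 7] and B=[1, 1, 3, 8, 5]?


A·B = 4·1 + 3·1 + 2·3 + 6·8 + 7·5 = 96
‖A‖ = √114 = 10.6771, ‖B‖ = √100 = 10
cos = 96/(√114·√100) = 96/√11400 = 0.8991

0.8991


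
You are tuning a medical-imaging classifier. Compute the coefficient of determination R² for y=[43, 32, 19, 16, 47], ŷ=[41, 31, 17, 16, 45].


ȳ = 31.4
SS_res = Σ(y-ŷ)² = 13
SS_tot = Σ(y-ȳ)² = 769.2
R² = 1 - SS_res/SS_tot = 1 - 0.0169 = 0.9831

0.9831


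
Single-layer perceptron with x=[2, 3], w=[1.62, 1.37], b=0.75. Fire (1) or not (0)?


z = (2)·(1.62) + (3)·(1.37) + 0.75
  = 8.1
step(z) = 1 (z≥0)

1


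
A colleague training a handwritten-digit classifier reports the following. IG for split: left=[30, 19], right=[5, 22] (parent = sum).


Parent = [35, 41], H_parent = 0.9955
H_left = 0.9633 (n=49), H_right = 0.6913 (n=27)
H_children = (49/76)·0.9633 + (27/76)·0.6913 = 0.8667
IG = 0.9955 - 0.8667 = 0.1288

0.1288


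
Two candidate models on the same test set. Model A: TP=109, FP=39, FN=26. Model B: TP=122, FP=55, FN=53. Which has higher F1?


Model A: P=109/148=0.7365, R=109/135=0.8074, F1=2PR/(P+R)=2TP/(2TP+FP+FN)=218/283=0.7703
Model B: P=122/177=0.6893, R=122/175=0.6971, F1=2PR/(P+R)=2TP/(2TP+FP+FN)=244/352=0.6932
0.7703 > 0.6932 → Model A

Model A


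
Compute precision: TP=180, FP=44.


Precision = TP/(TP+FP)
= 180/(180+44)
= 180/224 = 80.36%

80.36%


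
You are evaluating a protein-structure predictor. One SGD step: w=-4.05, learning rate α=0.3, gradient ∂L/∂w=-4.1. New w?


w_new = w - α·∇
= -4.05 - 0.3·-4.1
= -4.05 + 1.23
= -2.82

-2.82


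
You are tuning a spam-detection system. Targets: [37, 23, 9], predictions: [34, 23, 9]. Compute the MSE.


Squared errors: (37-34)²=9, (23-23)²=0, (9-9)²=0
Sum = 9
MSE = 9/3 = 3

3


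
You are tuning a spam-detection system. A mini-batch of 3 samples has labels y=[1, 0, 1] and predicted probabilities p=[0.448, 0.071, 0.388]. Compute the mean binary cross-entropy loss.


L[0] = -ln(0.448) = 0.803
L[1] = -ln(1-0.071) = -ln(0.929) = 0.0736
L[2] = -ln(0.388) = 0.9467
mean = (0.803 + 0.0736 + 0.9467)/3 = 0.6078

0.6078


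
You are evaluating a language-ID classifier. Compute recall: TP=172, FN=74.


Recall = TP/(TP+FN)
= 172/(172+74)
= 172/246 = 69.92%

69.92%


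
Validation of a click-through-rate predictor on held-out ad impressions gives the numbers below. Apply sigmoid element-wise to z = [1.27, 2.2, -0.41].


σ(1.27) = 1/(1+e^-1.27) = 0.7807
σ(2.2) = 1/(1+e^-2.2) = 0.9002
σ(-0.41) = 1/(1+e^0.41) = 0.3989
result = [0.7807, 0.9002, 0.3989]

[0.7807, 0.9002, 0.3989]


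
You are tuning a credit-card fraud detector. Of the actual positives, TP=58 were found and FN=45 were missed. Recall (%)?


Recall = TP/(TP+FN)
= 58/(58+45)
= 58/103 = 56.31%

56.31%


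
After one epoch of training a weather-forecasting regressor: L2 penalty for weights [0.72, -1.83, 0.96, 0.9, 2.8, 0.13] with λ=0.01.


‖w‖₂² = (0.72)² + (-1.83)² + (0.96)² + (0.9)² + (2.8)² + (0.13)²
     = 0.5184 + 3.3489 + 0.9216 + 0.81 + 7.84 + 0.0169
     = 13.4558
λ·‖w‖₂² = 0.01·13.4558 = 0.134558

0.134558


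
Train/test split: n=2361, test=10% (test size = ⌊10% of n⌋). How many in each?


Test = ⌊2361·10/100⌋ = 236
Train = 2361 - 236 = 2125

Train: 2125, Test: 236


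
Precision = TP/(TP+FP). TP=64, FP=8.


Precision = TP/(TP+FP)
= 64/(64+8)
= 64/72 = 88.89%

88.89%


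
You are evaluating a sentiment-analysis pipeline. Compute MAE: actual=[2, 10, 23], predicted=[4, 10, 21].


Absolute errors: |2-4|=2, |10-10|=0, |23-21|=2
Sum = 4
MAE = 4/3 = 4/3

4/3


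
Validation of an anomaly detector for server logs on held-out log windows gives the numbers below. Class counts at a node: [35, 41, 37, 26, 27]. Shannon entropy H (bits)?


Probabilities: [35/166, 41/166, 37/166, 26/166, 27/166] ≈ [0.2108, 0.247, 0.2229, 0.1566, 0.1627]
H = -((35/166)·log₂(35/166) + (41/166)·log₂(41/166) + (37/166)·log₂(37/166) + (26/166)·log₂(26/166) + (27/166)·log₂(27/166))
  = 2.2996 bits

2.2996 bits


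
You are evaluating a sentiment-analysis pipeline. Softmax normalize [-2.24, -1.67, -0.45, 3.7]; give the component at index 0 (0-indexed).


Exponentials: e^-2.24=0.1065, e^-1.67=0.1882, e^-0.45=0.6376, e^3.7=40.4473
Sum = 41.3796
Softmax = [0.0026, 0.0045, 0.0154, 0.9775]
p[0] = 0.1065/41.3796 = 0.0026

0.0026


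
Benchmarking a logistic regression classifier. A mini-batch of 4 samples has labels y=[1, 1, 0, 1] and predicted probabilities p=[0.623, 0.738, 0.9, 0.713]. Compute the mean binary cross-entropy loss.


L[0] = -ln(0.623) = 0.4732
L[1] = -ln(0.738) = 0.3038
L[2] = -ln(1-0.9) = -ln(0.1) = 2.3026
L[3] = -ln(0.713) = 0.3383
mean = (0.4732 + 0.3038 + 2.3026 + 0.3383)/4 = 0.8545

0.8545


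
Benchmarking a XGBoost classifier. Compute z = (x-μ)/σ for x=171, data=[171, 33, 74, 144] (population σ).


μ = 105.5, σ = 54.8202
z = (171 - 105.5)/54.8202 = 1.1948

1.1948


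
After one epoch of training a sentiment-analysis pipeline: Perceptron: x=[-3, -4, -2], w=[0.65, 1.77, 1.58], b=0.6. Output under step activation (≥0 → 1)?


z = (-3)·(0.65) + (-4)·(1.77) + (-2)·(1.58) + 0.6
  = -11.59
step(z) = 0 (z<0)

0


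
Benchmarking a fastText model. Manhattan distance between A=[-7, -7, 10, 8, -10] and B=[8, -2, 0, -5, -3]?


d = |-7-8| + |-7+ 2| + |10-0| + |8+ 5| + |-10+ 3|
  = 15 + 5 + 10 + 13 + 7
  = 50

50


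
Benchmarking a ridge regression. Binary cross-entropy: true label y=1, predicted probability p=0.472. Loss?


BCE = -[y·ln(p) + (1-y)·ln(1-p)]
= -1·ln(0.472) - 0
= -ln(0.472) = 0.7508

0.7508


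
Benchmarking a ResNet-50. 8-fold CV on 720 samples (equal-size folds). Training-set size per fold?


Fold size = 720/8 = 90
Training per fold = 720 - 90 = 630

630


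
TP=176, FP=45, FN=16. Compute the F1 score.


Precision = 176/221 = 0.7964
Recall = 176/192 = 0.9167
F1 = 2·P·R/(P+R) = 2·TP/(2·TP+FP+FN) = 352/(352+45+16) = 352/413 = 0.8523

0.8523


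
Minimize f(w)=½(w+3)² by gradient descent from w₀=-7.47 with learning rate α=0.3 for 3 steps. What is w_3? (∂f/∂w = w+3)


step 1: grad = -7.47+3 = -4.47; w = -7.47 - 0.3·(-4.47) = -6.129
step 2: grad = -6.129+3 = -3.129; w = -6.129 - 0.3·(-3.129) = -5.1903
step 3: grad = -5.1903+3 = -2.1903; w = -5.1903 - 0.3·(-2.1903) = -4.53321

-4.53321


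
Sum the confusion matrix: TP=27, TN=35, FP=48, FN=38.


Total = TP + TN + FP + FN
= 27 + 35 + 48 + 38
= 148
(Predicted positive: 75, predicted negative: 73)

148


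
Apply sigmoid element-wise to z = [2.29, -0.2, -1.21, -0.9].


σ(2.29) = 1/(1+e^-2.29) = 0.908
σ(-0.2) = 1/(1+e^0.2) = 0.4502
σ(-1.21) = 1/(1+e^1.21) = 0.2297
σ(-0.9) = 1/(1+e^0.9) = 0.2891
result = [0.908, 0.4502, 0.2297, 0.2891]

[0.908, 0.4502, 0.2297, 0.2891]


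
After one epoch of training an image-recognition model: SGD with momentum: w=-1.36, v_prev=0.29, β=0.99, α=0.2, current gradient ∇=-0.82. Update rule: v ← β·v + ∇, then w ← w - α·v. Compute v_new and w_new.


v_new = 0.99·0.29 - 0.82 = 0.2871 - 0.82 = -0.5329
w_new = -1.36 - 0.2·-0.5329 = -1.36 + 0.10658 = -1.25342

v_new=-0.5329, w_new=-1.25342


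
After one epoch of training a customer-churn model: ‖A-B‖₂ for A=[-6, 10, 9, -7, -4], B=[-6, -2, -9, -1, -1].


d = √((-6+ 6)² + (10+ 2)² + (9+ 9)² + (-7+ 1)² + (-4+ 1)²)
  = √(0 + 144 + 324 + 36 + 9)
  = √513 = 22.6495

22.6495


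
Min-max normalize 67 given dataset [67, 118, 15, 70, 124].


min=15, max=124
(67-15)/(124-15) = 52/109 = 0.4771

0.4771


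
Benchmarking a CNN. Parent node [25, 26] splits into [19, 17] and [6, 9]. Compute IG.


Parent = [25, 26], H_parent = 0.9997
H_left = 0.9978 (n=36), H_right = 0.971 (n=15)
H_children = (36/51)·0.9978 + (15/51)·0.971 = 0.9899
IG = 0.9997 - 0.9899 = 0.0098

0.0098


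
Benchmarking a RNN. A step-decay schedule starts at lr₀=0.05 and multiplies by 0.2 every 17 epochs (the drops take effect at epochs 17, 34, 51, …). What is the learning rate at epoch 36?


n_drops = ⌊36/17⌋ = 2
lr = 0.05·0.2^2 = 0.05·0.04 = 0.002

0.002


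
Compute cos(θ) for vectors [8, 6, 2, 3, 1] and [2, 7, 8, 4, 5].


A·B = 8·2 + 6·7 + 2·8 + 3·4 + 1·5 = 91
‖A‖ = √114 = 10.6771, ‖B‖ = √158 = 12.5698
cos = 91/(√114·√158) = 91/√18012 = 0.678

0.678


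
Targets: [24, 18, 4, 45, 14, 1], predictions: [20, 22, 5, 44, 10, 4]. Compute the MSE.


Squared errors: (24-20)²=16, (18-22)²=16, (4-5)²=1, (45-44)²=1, (14-10)²=16, (1-4)²=9
Sum = 59
MSE = 59/6 = 59/6

59/6


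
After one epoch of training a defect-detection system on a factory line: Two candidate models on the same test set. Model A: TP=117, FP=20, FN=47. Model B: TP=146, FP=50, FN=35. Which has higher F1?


Model A: P=117/137=0.854, R=117/164=0.7134, F1=2PR/(P+R)=2TP/(2TP+FP+FN)=234/301=0.7774
Model B: P=146/196=0.7449, R=146/181=0.8066, F1=2PR/(P+R)=2TP/(2TP+FP+FN)=292/377=0.7745
0.7774 > 0.7745 → Model A

Model A


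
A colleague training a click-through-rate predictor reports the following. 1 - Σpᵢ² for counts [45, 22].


Probabilities: [45/67, 22/67] ≈ [0.6716, 0.3284]
Σpᵢ² = (2025 + 484)/67² = 2509/4489
Gini = 1 - Σpᵢ² = 1 - 2509/4489 = 0.4411

0.4411


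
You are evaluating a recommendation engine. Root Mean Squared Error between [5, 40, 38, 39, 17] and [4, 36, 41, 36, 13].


MSE = 51/5 = 10.2
RMSE = √(51/5) = 3.1937

3.1937


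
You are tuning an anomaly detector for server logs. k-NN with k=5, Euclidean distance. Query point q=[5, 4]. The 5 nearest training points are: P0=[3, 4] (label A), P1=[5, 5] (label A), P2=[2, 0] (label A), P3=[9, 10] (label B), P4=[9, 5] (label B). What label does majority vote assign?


d(q,P0) = 2.0  (label A)
d(q,P1) = 1.0  (label A)
d(q,P2) = 5.0  (label A)
d(q,P3) = 7.2111  (label B)
d(q,P4) = 4.1231  (label B)
Votes: A=3, B=2
Majority → A

A


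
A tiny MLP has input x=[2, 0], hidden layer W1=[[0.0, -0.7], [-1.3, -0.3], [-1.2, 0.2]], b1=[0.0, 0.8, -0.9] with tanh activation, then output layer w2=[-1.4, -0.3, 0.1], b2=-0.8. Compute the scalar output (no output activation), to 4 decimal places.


z1[0] = (0.0)·(2) + (-0.7)·(0) + 0.0 = 0.0
z1[1] = (-1.3)·(2) + (-0.3)·(0) + 0.8 = -1.8
z1[2] = (-1.2)·(2) + (0.2)·(0) - 0.9 = -3.3
h = tanh(z1) = [0.0, -0.9468, -0.9973]
output = (-1.4)·(0.0) + (-0.3)·(-0.9468) + (0.1)·(-0.9973) - 0.8 = -0.6157

-0.6157


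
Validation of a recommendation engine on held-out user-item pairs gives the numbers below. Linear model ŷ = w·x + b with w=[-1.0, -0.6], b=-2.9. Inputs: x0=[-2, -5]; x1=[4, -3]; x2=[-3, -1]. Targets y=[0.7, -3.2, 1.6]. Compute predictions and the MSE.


ŷ0 = (-1.0)·(-2) + (-0.6)·(-5) - 2.9 = 2.1
ŷ1 = (-1.0)·(4) + (-0.6)·(-3) - 2.9 = -5.1
ŷ2 = (-1.0)·(-3) + (-0.6)·(-1) - 2.9 = 0.7
errors² = [1.96, 3.61, 0.81]
MSE = 6.3800/3 = 2.1267

2.1267


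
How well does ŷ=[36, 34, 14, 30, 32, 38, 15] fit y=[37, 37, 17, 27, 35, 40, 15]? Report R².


ȳ = 29.7143
SS_res = Σ(y-ŷ)² = 41
SS_tot = Σ(y-ȳ)² = 625.43
R² = 1 - SS_res/SS_tot = 1 - 0.0656 = 0.9344

0.9344


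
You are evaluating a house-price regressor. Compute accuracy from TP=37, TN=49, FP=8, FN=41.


Accuracy = (TP+TN)/(TP+TN+FP+FN)
= (37+49)/(135)
= 86/135 = 63.7%

63.7%


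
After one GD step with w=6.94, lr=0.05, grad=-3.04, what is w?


w_new = w - α·∇
= 6.94 - 0.05·-3.04
= 6.94 + 0.152
= 7.092

7.092


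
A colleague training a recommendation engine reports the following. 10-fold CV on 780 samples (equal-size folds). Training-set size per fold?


Fold size = 780/10 = 78
Training per fold = 780 - 78 = 702

702


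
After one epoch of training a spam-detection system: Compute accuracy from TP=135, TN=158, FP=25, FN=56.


Accuracy = (TP+TN)/(TP+TN+FP+FN)
= (135+158)/(374)
= 293/374 = 78.34%

78.34%


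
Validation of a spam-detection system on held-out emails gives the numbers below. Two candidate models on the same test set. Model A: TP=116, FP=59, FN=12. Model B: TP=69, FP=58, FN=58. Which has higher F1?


Model A: P=116/175=0.6629, R=116/128=0.9062, F1=2PR/(P+R)=2TP/(2TP+FP+FN)=232/303=0.7657
Model B: P=69/127=0.5433, R=69/127=0.5433, F1=2PR/(P+R)=2TP/(2TP+FP+FN)=138/254=0.5433
0.7657 > 0.5433 → Model A

Model A


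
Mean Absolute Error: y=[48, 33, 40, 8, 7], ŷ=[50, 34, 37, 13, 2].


Absolute errors: |48-50|=2, |33-34|=1, |40-37|=3, |8-13|=5, |7-2|=5
Sum = 16
MAE = 16/5 = 16/5

16/5


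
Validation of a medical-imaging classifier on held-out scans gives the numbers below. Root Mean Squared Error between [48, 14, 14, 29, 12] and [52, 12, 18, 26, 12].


MSE = 45/5 = 9
RMSE = √(45/5) = 3.0

3.0


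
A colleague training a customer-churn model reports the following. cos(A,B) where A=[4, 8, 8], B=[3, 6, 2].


A·B = 4·3 + 8·6 + 8·2 = 76
‖A‖ = √144 = 12, ‖B‖ = √49 = 7
cos = 76/(√144·√49) = 76/√7056 = 0.9048

0.9048


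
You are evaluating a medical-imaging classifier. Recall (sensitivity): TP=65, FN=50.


Recall = TP/(TP+FN)
= 65/(65+50)
= 65/115 = 56.52%

56.52%


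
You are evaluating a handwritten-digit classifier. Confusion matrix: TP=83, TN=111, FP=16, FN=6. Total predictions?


Total = TP + TN + FP + FN
= 83 + 111 + 16 + 6
= 216
(Predicted positive: 99, predicted negative: 117)

216


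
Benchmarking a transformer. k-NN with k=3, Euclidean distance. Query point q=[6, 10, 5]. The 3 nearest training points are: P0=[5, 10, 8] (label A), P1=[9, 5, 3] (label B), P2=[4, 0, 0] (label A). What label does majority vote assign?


d(q,P0) = 3.1623  (label A)
d(q,P1) = 6.1644  (label B)
d(q,P2) = 11.3578  (label A)
Votes: A=2, B=1
Majority → A

A


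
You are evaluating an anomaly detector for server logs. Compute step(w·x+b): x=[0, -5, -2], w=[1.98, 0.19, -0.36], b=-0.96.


z = (0)·(1.98) + (-5)·(0.19) + (-2)·(-0.36) - 0.96
  = -1.19
step(z) = 0 (z<0)

0


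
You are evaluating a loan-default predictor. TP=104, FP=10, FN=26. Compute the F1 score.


Precision = 104/114 = 0.9123
Recall = 104/130 = 0.8
F1 = 2·P·R/(P+R) = 2·TP/(2·TP+FP+FN) = 208/(208+10+26) = 208/244 = 0.8525

0.8525


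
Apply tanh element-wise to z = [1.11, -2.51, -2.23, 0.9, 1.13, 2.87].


tanh(1.11) = 0.8041
tanh(-2.51) = -0.9869
tanh(-2.23) = -0.9771
tanh(0.9) = 0.7163
tanh(1.13) = 0.811
tanh(2.87) = 0.9936
result = [0.8041, -0.9869, -0.9771, 0.7163, 0.811, 0.9936]

[0.8041, -0.9869, -0.9771, 0.7163, 0.811, 0.9936]


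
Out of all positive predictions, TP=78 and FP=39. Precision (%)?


Precision = TP/(TP+FP)
= 78/(78+39)
= 78/117 = 66.67%

66.67%


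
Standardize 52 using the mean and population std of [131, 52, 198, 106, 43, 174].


μ = 117.3333, σ = 57.4853
z = (52 - 117.3333)/57.4853 = -1.1365

-1.1365


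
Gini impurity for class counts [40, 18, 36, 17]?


Probabilities: [40/111, 18/111, 36/111, 17/111] ≈ [0.3604, 0.1622, 0.3243, 0.1532]
Σpᵢ² = (1600 + 324 + 1296 + 289)/111² = 3509/12321
Gini = 1 - Σpᵢ² = 1 - 3509/12321 = 0.7152

0.7152


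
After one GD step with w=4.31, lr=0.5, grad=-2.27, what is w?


w_new = w - α·∇
= 4.31 - 0.5·-2.27
= 4.31 + 1.135
= 5.445

5.445


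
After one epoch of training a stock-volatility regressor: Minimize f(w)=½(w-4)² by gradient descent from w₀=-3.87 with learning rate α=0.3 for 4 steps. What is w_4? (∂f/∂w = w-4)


step 1: grad = -3.87-4 = -7.87; w = -3.87 - 0.3·(-7.87) = -1.509
step 2: grad = -1.509-4 = -5.509; w = -1.509 - 0.3·(-5.509) = 0.1437
step 3: grad = 0.1437-4 = -3.8563; w = 0.1437 - 0.3·(-3.8563) = 1.30059
step 4: grad = 1.30059-4 = -2.69941; w = 1.30059 - 0.3·(-2.69941) = 2.110413

2.110413


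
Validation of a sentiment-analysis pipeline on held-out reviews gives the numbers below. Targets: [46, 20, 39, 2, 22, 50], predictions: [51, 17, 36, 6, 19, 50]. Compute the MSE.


Squared errors: (46-51)²=25, (20-17)²=9, (39-36)²=9, (2-6)²=16, (22-19)²=9, (50-50)²=0
Sum = 68
MSE = 68/6 = 34/3

34/3


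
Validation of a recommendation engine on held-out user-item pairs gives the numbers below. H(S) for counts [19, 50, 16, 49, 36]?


Probabilities: [19/170, 50/170, 16/170, 49/170, 36/170] ≈ [0.1118, 0.2941, 0.0941, 0.2882, 0.2118]
H = -((19/170)·log₂(19/170) + (50/170)·log₂(50/170) + (16/170)·log₂(16/170) + (49/170)·log₂(49/170) + (36/170)·log₂(36/170))
  = 2.185 bits

2.185 bits


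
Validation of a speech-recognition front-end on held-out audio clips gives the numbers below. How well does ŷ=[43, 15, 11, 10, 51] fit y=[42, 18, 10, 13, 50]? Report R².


ȳ = 26.6
SS_res = Σ(y-ŷ)² = 21
SS_tot = Σ(y-ȳ)² = 1319.2
R² = 1 - SS_res/SS_tot = 1 - 0.0159 = 0.9841

0.9841


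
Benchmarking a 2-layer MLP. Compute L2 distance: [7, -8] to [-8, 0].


d = √((7+ 8)² + (-8-0)²)
  = √(225 + 64)
  = √289 = 17.0

17.0


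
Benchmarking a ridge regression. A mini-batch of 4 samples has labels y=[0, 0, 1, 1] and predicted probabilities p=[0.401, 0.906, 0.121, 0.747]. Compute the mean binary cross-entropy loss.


L[0] = -ln(1-0.401) = -ln(0.599) = 0.5125
L[1] = -ln(1-0.906) = -ln(0.094) = 2.3645
L[2] = -ln(0.121) = 2.112
L[3] = -ln(0.747) = 0.2917
mean = (0.5125 + 2.3645 + 2.112 + 0.2917)/4 = 1.3202

1.3202


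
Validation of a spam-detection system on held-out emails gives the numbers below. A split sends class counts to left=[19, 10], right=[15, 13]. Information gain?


Parent = [34, 23], H_parent = 0.973
H_left = 0.9294 (n=29), H_right = 0.9963 (n=28)
H_children = (29/57)·0.9294 + (28/57)·0.9963 = 0.9623
IG = 0.973 - 0.9623 = 0.0107

0.0107


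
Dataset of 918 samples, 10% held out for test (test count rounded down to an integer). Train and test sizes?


Test = ⌊918·10/100⌋ = 91
Train = 918 - 91 = 827

Train: 827, Test: 91


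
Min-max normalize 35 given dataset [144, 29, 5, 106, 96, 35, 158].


min=5, max=158
(35-5)/(158-5) = 30/153 = 0.1961

0.1961


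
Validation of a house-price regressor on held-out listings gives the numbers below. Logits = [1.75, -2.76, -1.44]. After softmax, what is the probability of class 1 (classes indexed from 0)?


Exponentials: e^1.75=5.7546, e^-2.76=0.0633, e^-1.44=0.2369
Sum = 6.0548
Softmax = [0.9504, 0.0105, 0.0391]
p[1] = 0.0633/6.0548 = 0.0105

0.0105


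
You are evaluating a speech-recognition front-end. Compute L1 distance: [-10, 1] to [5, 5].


d = |-10-5| + |1-5|
  = 15 + 4
  = 19

19


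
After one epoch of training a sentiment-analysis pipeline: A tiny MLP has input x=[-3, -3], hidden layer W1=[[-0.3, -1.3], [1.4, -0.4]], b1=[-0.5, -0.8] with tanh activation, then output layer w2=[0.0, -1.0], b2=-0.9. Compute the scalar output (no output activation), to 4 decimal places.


z1[0] = (-0.3)·(-3) + (-1.3)·(-3) - 0.5 = 4.3
z1[1] = (1.4)·(-3) + (-0.4)·(-3) - 0.8 = -3.8
h = tanh(z1) = [0.9996, -0.999]
output = (0.0)·(0.9996) + (-1.0)·(-0.999) - 0.9 = 0.099

0.099


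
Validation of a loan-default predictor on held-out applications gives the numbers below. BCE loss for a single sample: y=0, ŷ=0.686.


BCE = -[y·ln(p) + (1-y)·ln(1-p)]
= -0 - 1·ln(1-0.686)
= -ln(0.314) = 1.1584

1.1584


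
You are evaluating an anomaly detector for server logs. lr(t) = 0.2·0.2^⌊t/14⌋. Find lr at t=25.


n_drops = ⌊25/14⌋ = 1
lr = 0.2·0.2^1 = 0.2·0.2 = 0.04

0.04


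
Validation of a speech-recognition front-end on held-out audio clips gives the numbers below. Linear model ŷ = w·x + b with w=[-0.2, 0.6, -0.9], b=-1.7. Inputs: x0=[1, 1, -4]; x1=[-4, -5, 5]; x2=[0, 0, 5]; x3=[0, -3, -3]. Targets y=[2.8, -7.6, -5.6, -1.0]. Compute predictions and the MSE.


ŷ0 = (-0.2)·(1) + (0.6)·(1) + (-0.9)·(-4) - 1.7 = 2.3
ŷ1 = (-0.2)·(-4) + (0.6)·(-5) + (-0.9)·(5) - 1.7 = -8.4
ŷ2 = (-0.2)·(0) + (0.6)·(0) + (-0.9)·(5) - 1.7 = -6.2
ŷ3 = (-0.2)·(0) + (0.6)·(-3) + (-0.9)·(-3) - 1.7 = -0.8
errors² = [0.25, 0.64, 0.36, 0.04]
MSE = 1.2900/4 = 0.3225

0.3225


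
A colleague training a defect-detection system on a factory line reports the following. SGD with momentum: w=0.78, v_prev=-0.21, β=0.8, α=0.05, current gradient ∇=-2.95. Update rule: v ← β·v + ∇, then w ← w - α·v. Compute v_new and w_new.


v_new = 0.8·-0.21 - 2.95 = -0.168 - 2.95 = -3.118
w_new = 0.78 - 0.05·-3.118 = 0.78 + 0.1559 = 0.9359

v_new=-3.118, w_new=0.9359


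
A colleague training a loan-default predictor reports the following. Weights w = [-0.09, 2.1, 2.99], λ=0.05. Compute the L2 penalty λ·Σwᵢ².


‖w‖₂² = (-0.09)² + (2.1)² + (2.99)²
     = 0.0081 + 4.41 + 8.9401
     = 13.3582
λ·‖w‖₂² = 0.05·13.3582 = 0.66791

0.66791


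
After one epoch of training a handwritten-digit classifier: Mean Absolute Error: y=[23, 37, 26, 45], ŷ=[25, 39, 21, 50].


Absolute errors: |23-25|=2, |37-39|=2, |26-21|=5, |45-50|=5
Sum = 14
MAE = 14/4 = 7/2

7/2


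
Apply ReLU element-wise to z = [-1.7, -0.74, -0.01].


ReLU(-1.7) = max(0, -1.7) = 0.0
ReLU(-0.74) = max(0, -0.74) = 0.0
ReLU(-0.01) = max(0, -0.01) = 0.0
result = [0.0, 0.0, 0.0]

[0.0, 0.0, 0.0]


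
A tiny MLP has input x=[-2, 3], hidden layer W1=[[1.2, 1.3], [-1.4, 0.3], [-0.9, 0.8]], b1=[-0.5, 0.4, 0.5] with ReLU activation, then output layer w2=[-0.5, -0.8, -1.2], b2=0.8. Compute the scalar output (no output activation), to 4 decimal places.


z1[0] = (1.2)·(-2) + (1.3)·(3) - 0.5 = 1.0
z1[1] = (-1.4)·(-2) + (0.3)·(3) + 0.4 = 4.1
z1[2] = (-0.9)·(-2) + (0.8)·(3) + 0.5 = 4.7
h = ReLU(z1) = [1.0, 4.1, 4.7]
output = (-0.5)·(1.0) + (-0.8)·(4.1) + (-1.2)·(4.7) + 0.8 = -8.62

-8.62


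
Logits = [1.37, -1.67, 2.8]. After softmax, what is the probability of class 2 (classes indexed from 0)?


Exponentials: e^1.37=3.9354, e^-1.67=0.1882, e^2.8=16.4446
Sum = 20.5682
Softmax = [0.1913, 0.0092, 0.7995]
p[2] = 16.4446/20.5682 = 0.7995

0.7995


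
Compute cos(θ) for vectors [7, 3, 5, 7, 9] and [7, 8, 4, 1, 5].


A·B = 7·7 + 3·8 + 5·4 + 7·1 + 9·5 = 145
‖A‖ = √213 = 14.5945, ‖B‖ = √155 = 12.4499
cos = 145/(√213·√155) = 145/√33015 = 0.798

0.798


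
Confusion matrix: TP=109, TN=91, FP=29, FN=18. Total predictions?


Total = TP + TN + FP + FN
= 109 + 91 + 29 + 18
= 247
(Predicted positive: 138, predicted negative: 109)

247


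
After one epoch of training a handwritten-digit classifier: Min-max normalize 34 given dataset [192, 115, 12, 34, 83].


min=12, max=192
(34-12)/(192-12) = 22/180 = 0.1222

0.1222


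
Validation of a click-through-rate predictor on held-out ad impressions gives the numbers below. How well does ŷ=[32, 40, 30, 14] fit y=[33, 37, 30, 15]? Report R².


ȳ = 28.75
SS_res = Σ(y-ŷ)² = 11
SS_tot = Σ(y-ȳ)² = 276.75
R² = 1 - SS_res/SS_tot = 1 - 0.0397 = 0.9603

0.9603


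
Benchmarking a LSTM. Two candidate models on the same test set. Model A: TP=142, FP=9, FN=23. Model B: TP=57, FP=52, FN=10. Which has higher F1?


Model A: P=142/151=0.9404, R=142/165=0.8606, F1=2PR/(P+R)=2TP/(2TP+FP+FN)=284/316=0.8987
Model B: P=57/109=0.5229, R=57/67=0.8507, F1=2PR/(P+R)=2TP/(2TP+FP+FN)=114/176=0.6477
0.8987 > 0.6477 → Model A

Model A


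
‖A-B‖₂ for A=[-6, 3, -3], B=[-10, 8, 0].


d = √((-6+ 10)² + (3-8)² + (-3-0)²)
  = √(16 + 25 + 9)
  = √50 = 7.0711

7.0711


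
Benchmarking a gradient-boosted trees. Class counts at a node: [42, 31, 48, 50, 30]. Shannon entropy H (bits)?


Probabilities: [42/201, 31/201, 48/201, 50/201, 30/201] ≈ [0.209, 0.1542, 0.2388, 0.2488, 0.1493]
H = -((42/201)·log₂(42/201) + (31/201)·log₂(31/201) + (48/201)·log₂(48/201) + (50/201)·log₂(50/201) + (30/201)·log₂(30/201))
  = 2.2902 bits

2.2902 bits


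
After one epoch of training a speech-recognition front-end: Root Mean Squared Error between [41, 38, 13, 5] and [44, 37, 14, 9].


MSE = 27/4 = 6.75
RMSE = √(27/4) = 2.5981

2.5981


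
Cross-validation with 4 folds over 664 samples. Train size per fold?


Fold size = 664/4 = 166
Training per fold = 664 - 166 = 498

498


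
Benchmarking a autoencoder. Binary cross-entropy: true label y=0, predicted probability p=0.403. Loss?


BCE = -[y·ln(p) + (1-y)·ln(1-p)]
= -0 - 1·ln(1-0.403)
= -ln(0.597) = 0.5158

0.5158


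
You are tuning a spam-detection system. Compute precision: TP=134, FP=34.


Precision = TP/(TP+FP)
= 134/(134+34)
= 134/168 = 79.76%

79.76%


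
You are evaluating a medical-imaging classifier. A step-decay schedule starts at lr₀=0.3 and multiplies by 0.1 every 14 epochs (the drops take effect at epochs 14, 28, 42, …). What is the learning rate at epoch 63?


n_drops = ⌊63/14⌋ = 4
lr = 0.3·0.1^4 = 0.3·0.0001 = 0.00003

0.00003


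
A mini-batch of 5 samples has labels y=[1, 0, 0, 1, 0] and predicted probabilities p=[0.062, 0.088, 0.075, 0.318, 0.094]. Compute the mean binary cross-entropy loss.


L[0] = -ln(0.062) = 2.7806
L[1] = -ln(1-0.088) = -ln(0.912) = 0.0921
L[2] = -ln(1-0.075) = -ln(0.925) = 0.078
L[3] = -ln(0.318) = 1.1457
L[4] = -ln(1-0.094) = -ln(0.906) = 0.0987
mean = (2.7806 + 0.0921 + 0.078 + 1.1457 + 0.0987)/5 = 0.839

0.839


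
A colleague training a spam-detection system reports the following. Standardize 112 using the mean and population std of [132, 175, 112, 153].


μ = 143, σ = 23.484
z = (112 - 143)/23.484 = -1.32

-1.32


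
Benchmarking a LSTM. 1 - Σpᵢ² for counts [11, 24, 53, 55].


Probabilities: [11/143, 24/143, 53/143, 55/143] ≈ [0.0769, 0.1678, 0.3706, 0.3846]
Σpᵢ² = (121 + 576 + 2809 + 3025)/143² = 6531/20449
Gini = 1 - Σpᵢ² = 1 - 6531/20449 = 0.6806

0.6806


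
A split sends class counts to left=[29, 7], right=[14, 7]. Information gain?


Parent = [43, 14], H_parent = 0.8043
H_left = 0.7107 (n=36), H_right = 0.9183 (n=21)
H_children = (36/57)·0.7107 + (21/57)·0.9183 = 0.7872
IG = 0.8043 - 0.7872 = 0.0171

0.0171


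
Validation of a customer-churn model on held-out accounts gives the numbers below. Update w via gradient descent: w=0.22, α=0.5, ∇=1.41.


w_new = w - α·∇
= 0.22 - 0.5·1.41
= 0.22 - 0.705
= -0.485

-0.485


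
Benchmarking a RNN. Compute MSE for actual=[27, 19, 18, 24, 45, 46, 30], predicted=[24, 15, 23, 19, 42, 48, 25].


Squared errors: (27-24)²=9, (19-15)²=16, (18-23)²=25, (24-19)²=25, (45-42)²=9, (46-48)²=4, (30-25)²=25
Sum = 113
MSE = 113/7 = 113/7

113/7


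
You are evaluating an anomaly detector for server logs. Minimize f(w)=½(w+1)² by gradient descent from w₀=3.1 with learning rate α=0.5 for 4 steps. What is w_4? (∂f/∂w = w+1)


step 1: grad = 3.1+1 = 4.1; w = 3.1 - 0.5·(4.1) = 1.05
step 2: grad = 1.05+1 = 2.05; w = 1.05 - 0.5·(2.05) = 0.025
step 3: grad = 0.025+1 = 1.025; w = 0.025 - 0.5·(1.025) = -0.4875
step 4: grad = -0.4875+1 = 0.5125; w = -0.4875 - 0.5·(0.5125) = -0.74375

-0.74375


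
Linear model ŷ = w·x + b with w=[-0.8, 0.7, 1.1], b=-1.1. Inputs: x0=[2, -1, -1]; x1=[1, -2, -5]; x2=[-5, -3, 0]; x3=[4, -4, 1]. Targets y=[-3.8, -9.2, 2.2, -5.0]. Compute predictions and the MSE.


ŷ0 = (-0.8)·(2) + (0.7)·(-1) + (1.1)·(-1) - 1.1 = -4.5
ŷ1 = (-0.8)·(1) + (0.7)·(-2) + (1.1)·(-5) - 1.1 = -8.8
ŷ2 = (-0.8)·(-5) + (0.7)·(-3) + (1.1)·(0) - 1.1 = 0.8
ŷ3 = (-0.8)·(4) + (0.7)·(-4) + (1.1)·(1) - 1.1 = -6.0
errors² = [0.49, 0.16, 1.96, 1.0]
MSE = 3.6100/4 = 0.9025

0.9025


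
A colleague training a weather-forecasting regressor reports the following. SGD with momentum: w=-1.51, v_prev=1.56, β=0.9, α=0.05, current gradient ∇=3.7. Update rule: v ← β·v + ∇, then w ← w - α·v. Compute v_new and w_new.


v_new = 0.9·1.56 + 3.7 = 1.404 + 3.7 = 5.104
w_new = -1.51 - 0.05·5.104 = -1.51 - 0.2552 = -1.7652

v_new=5.104, w_new=-1.7652


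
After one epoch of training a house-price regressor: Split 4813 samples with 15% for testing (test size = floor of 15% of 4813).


Test = ⌊4813·15/100⌋ = 721
Train = 4813 - 721 = 4092

Train: 4092, Test: 721


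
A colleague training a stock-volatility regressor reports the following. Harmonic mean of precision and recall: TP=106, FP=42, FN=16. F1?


Precision = 106/148 = 0.7162
Recall = 106/122 = 0.8689
F1 = 2·P·R/(P+R) = 2·TP/(2·TP+FP+FN) = 212/(212+42+16) = 212/270 = 0.7852

0.7852


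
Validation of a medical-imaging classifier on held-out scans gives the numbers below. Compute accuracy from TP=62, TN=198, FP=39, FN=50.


Accuracy = (TP+TN)/(TP+TN+FP+FN)
= (62+198)/(349)
= 260/349 = 74.5%

74.5%


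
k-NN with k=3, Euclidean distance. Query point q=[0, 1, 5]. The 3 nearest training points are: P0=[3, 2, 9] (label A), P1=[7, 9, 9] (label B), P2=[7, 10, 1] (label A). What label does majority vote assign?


d(q,P0) = 5.099  (label A)
d(q,P1) = 11.3578  (label B)
d(q,P2) = 12.083  (label A)
Votes: A=2, B=1
Majority → A

A


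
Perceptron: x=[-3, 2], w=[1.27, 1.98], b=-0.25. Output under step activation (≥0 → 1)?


z = (-3)·(1.27) + (2)·(1.98) - 0.25
  = -0.1
step(z) = 0 (z<0)

0


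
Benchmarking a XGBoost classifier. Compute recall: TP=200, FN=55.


Recall = TP/(TP+FN)
= 200/(200+55)
= 200/255 = 78.43%

78.43%
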